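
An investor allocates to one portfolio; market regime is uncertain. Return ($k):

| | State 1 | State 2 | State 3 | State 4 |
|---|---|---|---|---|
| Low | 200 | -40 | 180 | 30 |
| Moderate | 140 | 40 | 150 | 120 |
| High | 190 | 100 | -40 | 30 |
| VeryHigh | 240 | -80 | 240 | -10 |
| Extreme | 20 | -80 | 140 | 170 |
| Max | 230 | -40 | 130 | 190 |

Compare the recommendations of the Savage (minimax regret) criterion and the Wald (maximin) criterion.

minimax regret → Moderate; maximin → Moderate (agree)

Column bests: State 1=240, State 2=100, State 3=240, State 4=190.
Low regrets: 40, 140, 60, 160 → max 160
Moderate regrets: 100, 60, 90, 70 → max 100
High regrets: 50, 0, 280, 160 → max 280
VeryHigh regrets: 0, 180, 0, 200 → max 200
Extreme regrets: 220, 180, 100, 20 → max 220
Max regrets: 10, 140, 110, 0 → max 140
Smallest max regret = 100 → Moderate.
Row minima: Low=-40, Moderate=40, High=-40, VeryHigh=-80, Extreme=-80, Max=-40
Best worst-case = 40 → Moderate.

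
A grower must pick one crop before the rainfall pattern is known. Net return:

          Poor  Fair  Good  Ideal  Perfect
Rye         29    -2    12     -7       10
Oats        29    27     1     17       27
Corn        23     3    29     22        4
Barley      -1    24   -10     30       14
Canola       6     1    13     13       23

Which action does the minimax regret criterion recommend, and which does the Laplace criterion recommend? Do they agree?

Column bests: Poor=29, Fair=27, Good=29, Ideal=30, Perfect=27.
Rye regrets: 0, 29, 17, 37, 17 → max 37
Oats regrets: 0, 0, 28, 13, 0 → max 28
Corn regrets: 6, 24, 0, 8, 23 → max 24
Barley regrets: 30, 3, 39, 0, 13 → max 39
Canola regrets: 23, 26, 16, 17, 4 → max 26
Smallest max regret = 24 → Corn.
Row averages: Rye=8.4, Oats=20.2, Corn=16.2, Barley=11.4, Canola=11.2
Highest average = 20.2 → Oats.

minimax regret → Corn; laplace → Oats (disagree)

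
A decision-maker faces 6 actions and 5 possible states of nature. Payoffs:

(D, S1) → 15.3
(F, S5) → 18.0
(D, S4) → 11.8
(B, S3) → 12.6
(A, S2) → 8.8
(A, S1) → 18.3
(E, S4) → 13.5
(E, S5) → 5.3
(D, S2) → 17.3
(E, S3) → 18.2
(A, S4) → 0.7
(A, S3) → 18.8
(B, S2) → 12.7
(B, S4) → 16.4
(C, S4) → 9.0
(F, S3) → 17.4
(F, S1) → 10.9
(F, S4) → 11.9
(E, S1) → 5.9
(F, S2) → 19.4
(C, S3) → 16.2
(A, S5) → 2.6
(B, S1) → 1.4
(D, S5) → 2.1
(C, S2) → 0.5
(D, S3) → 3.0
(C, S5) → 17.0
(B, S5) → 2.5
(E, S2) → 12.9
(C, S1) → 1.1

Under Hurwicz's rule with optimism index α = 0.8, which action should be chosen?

A: 0.8·18.8 + 0.2·0.7 = 15.18
B: 0.8·16.4 + 0.2·1.4 = 13.4
C: 0.8·17.0 + 0.2·0.5 = 13.7
D: 0.8·17.3 + 0.2·2.1 = 14.26
E: 0.8·18.2 + 0.2·5.3 = 15.62
F: 0.8·19.4 + 0.2·10.9 = 17.7
Highest Hurwicz score = 17.7 → F.

F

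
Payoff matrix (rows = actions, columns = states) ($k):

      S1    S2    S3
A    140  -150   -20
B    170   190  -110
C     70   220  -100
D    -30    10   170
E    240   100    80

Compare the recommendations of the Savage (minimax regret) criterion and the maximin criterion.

Column bests: S1=240, S2=220, S3=170.
A regrets: 100, 370, 190 → max 370
B regrets: 70, 30, 280 → max 280
C regrets: 170, 0, 270 → max 270
D regrets: 270, 210, 0 → max 270
E regrets: 0, 120, 90 → max 120
Smallest max regret = 120 → E.
Row minima: A=-150, B=-110, C=-100, D=-30, E=80
Best worst-case = 80 → E.

minimax regret → E; maximin → E (agree)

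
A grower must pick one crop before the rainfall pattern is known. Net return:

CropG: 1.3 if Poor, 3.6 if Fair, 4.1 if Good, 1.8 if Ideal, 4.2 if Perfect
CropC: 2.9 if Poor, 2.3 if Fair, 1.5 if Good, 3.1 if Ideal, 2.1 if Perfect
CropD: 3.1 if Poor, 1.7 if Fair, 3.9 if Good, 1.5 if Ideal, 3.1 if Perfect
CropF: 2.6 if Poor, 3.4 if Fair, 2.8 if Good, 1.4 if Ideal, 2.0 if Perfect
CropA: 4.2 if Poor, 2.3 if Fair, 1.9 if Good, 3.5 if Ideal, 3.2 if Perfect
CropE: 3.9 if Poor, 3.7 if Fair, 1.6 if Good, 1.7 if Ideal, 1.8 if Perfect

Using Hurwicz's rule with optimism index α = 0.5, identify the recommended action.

CropA

CropG: 0.5·4.2 + 0.5·1.3 = 2.75
CropC: 0.5·3.1 + 0.5·1.5 = 2.3
CropD: 0.5·3.9 + 0.5·1.5 = 2.7
CropF: 0.5·3.4 + 0.5·1.4 = 2.4
CropA: 0.5·4.2 + 0.5·1.9 = 3.05
CropE: 0.5·3.9 + 0.5·1.6 = 2.75
Highest Hurwicz score = 3.05 → CropA.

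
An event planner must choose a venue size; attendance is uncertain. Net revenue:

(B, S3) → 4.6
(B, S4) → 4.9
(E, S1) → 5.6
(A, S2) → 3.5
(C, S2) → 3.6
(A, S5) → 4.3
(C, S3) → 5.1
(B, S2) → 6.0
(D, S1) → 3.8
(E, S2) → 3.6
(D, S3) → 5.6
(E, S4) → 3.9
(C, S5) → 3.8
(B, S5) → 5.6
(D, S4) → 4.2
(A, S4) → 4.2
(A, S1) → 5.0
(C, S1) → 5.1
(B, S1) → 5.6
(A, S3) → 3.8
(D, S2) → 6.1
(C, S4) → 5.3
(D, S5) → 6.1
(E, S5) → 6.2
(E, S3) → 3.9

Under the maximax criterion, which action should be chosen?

Row maxima: A=5.0, B=6.0, C=5.3, D=6.1, E=6.2
Best best-case = 6.2 → E.

E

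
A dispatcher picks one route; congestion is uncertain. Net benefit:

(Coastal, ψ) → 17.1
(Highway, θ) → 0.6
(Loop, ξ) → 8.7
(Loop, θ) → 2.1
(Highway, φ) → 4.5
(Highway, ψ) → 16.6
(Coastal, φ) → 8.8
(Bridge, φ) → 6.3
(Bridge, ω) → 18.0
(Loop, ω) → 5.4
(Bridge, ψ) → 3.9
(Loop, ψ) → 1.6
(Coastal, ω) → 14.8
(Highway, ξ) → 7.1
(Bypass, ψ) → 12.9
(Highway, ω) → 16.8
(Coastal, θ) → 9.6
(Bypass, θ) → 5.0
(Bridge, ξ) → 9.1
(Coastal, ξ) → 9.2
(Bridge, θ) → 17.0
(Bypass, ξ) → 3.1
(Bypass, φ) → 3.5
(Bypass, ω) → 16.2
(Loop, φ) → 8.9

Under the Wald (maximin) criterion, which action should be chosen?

Coastal

Row minima: Bridge=3.9, Bypass=3.1, Highway=0.6, Coastal=8.8, Loop=1.6
Best worst-case = 8.8 → Coastal.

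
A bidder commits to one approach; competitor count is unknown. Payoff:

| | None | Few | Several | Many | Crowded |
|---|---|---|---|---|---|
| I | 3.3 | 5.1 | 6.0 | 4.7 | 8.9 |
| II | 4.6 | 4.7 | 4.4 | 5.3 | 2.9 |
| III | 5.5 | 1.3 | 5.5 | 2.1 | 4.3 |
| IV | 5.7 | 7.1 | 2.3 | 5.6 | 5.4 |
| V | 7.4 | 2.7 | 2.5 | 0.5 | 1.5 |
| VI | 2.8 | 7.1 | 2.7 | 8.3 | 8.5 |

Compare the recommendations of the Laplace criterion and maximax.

laplace → VI; maximax → I (disagree)

Row averages: I=5.6, II=4.38, III=3.74, IV=5.22, V=2.92, VI=5.88
Highest average = 5.88 → VI.
Row maxima: I=8.9, II=5.3, III=5.5, IV=7.1, V=7.4, VI=8.5
Best best-case = 8.9 → I.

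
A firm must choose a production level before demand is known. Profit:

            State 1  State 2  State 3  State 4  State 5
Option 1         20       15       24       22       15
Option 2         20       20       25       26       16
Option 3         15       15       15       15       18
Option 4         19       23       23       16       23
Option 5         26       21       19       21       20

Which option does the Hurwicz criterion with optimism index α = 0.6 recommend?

Option 5

Option 1: 0.6·24 + 0.4·15 = 20.4
Option 2: 0.6·26 + 0.4·16 = 22
Option 3: 0.6·18 + 0.4·15 = 16.8
Option 4: 0.6·23 + 0.4·16 = 20.2
Option 5: 0.6·26 + 0.4·19 = 23.2
Highest Hurwicz score = 23.2 → Option 5.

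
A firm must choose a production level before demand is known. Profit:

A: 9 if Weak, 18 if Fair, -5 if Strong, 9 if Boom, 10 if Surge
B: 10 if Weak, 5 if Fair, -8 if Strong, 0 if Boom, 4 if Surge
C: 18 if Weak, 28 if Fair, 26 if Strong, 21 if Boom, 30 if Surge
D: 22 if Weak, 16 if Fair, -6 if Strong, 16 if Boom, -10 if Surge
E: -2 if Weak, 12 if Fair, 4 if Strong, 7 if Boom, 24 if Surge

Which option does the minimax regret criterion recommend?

C

Column bests: Weak=22, Fair=28, Strong=26, Boom=21, Surge=30.
A regrets: 13, 10, 31, 12, 20 → max 31
B regrets: 12, 23, 34, 21, 26 → max 34
C regrets: 4, 0, 0, 0, 0 → max 4
D regrets: 0, 12, 32, 5, 40 → max 40
E regrets: 24, 16, 22, 14, 6 → max 24
Smallest max regret = 4 → C.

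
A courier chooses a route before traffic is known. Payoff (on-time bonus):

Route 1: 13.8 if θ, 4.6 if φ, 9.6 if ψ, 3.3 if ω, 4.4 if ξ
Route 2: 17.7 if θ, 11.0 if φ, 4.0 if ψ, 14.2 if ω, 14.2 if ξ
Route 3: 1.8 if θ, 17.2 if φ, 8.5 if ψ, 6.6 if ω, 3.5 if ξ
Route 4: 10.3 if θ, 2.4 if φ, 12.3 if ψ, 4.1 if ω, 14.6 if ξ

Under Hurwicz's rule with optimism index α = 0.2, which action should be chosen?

Route 2

Route 1: 0.2·13.8 + 0.8·3.3 = 5.4
Route 2: 0.2·17.7 + 0.8·4.0 = 6.74
Route 3: 0.2·17.2 + 0.8·1.8 = 4.88
Route 4: 0.2·14.6 + 0.8·2.4 = 4.84
Highest Hurwicz score = 6.74 → Route 2.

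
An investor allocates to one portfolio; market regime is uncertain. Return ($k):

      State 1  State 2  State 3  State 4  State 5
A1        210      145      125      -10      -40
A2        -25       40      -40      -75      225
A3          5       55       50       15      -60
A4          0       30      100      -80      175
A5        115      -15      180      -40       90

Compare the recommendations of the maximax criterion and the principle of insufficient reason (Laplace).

Row maxima: A1=210, A2=225, A3=55, A4=175, A5=180
Best best-case = 225 → A2.
Row averages: A1=86, A2=25, A3=13, A4=45, A5=66
Highest average = 86 → A1.

maximax → A2; laplace → A1 (disagree)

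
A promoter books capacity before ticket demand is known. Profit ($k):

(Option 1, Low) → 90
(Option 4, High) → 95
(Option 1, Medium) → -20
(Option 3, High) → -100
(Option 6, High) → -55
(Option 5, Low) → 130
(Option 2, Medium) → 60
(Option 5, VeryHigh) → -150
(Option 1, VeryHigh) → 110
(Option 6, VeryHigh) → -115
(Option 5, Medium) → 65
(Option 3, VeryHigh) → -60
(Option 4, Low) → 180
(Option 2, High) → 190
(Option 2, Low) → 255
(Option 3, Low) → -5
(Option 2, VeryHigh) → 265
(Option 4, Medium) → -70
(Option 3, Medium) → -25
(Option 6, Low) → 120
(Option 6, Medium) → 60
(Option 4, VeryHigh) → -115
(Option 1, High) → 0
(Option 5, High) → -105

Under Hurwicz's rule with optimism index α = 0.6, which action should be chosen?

Option 2

Option 1: 0.6·110 + 0.4·(-20) = 58
Option 2: 0.6·265 + 0.4·60 = 183
Option 3: 0.6·(-5) + 0.4·(-100) = -43
Option 4: 0.6·180 + 0.4·(-115) = 62
Option 5: 0.6·130 + 0.4·(-150) = 18
Option 6: 0.6·120 + 0.4·(-115) = 26
Highest Hurwicz score = 183 → Option 2.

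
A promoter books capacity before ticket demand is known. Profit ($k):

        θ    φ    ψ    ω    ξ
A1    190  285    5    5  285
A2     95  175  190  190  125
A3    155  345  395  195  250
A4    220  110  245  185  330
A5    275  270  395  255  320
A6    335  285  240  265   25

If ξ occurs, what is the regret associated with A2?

205

Best payoff under ξ is 330.
Regret = 330 − 125 = 205.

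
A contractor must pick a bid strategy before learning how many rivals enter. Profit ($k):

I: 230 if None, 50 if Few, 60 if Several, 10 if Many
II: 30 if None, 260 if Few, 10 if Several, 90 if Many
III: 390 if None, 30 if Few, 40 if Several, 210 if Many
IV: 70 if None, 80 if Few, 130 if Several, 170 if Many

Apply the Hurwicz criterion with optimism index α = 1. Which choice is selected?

III

I: 1·230 + 0·10 = 230
II: 1·260 + 0·10 = 260
III: 1·390 + 0·30 = 390
IV: 1·170 + 0·70 = 170
Highest Hurwicz score = 390 → III.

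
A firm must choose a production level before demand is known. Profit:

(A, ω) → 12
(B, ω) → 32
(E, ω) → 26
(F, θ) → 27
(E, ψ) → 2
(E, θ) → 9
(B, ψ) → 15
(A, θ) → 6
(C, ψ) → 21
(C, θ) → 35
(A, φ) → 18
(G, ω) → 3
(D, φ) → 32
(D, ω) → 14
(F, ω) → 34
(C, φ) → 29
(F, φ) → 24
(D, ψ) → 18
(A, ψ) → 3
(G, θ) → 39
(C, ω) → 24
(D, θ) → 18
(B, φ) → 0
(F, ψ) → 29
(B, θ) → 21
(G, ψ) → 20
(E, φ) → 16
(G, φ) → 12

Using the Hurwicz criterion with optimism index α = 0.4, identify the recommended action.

A: 0.4·18 + 0.6·3 = 9
B: 0.4·32 + 0.6·0 = 12.8
C: 0.4·35 + 0.6·21 = 26.6
D: 0.4·32 + 0.6·14 = 21.2
E: 0.4·26 + 0.6·2 = 11.6
F: 0.4·34 + 0.6·24 = 28
G: 0.4·39 + 0.6·3 = 17.4
Highest Hurwicz score = 28 → F.

F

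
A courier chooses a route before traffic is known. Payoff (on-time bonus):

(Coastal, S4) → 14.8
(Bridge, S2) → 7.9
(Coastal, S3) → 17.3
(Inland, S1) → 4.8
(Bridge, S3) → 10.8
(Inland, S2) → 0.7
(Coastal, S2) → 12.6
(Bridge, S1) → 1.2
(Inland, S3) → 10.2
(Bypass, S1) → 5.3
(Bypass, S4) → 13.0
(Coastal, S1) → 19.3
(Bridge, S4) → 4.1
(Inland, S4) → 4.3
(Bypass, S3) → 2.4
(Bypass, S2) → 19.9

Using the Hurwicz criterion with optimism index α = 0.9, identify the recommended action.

Coastal

Inland: 0.9·10.2 + 0.1·0.7 = 9.25
Coastal: 0.9·19.3 + 0.1·12.6 = 18.63
Bridge: 0.9·10.8 + 0.1·1.2 = 9.84
Bypass: 0.9·19.9 + 0.1·2.4 = 18.15
Highest Hurwicz score = 18.63 → Coastal.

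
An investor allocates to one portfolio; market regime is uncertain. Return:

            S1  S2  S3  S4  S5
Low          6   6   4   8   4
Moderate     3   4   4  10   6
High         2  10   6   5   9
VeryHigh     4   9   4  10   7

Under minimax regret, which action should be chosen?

VeryHigh

Column bests: S1=6, S2=10, S3=6, S4=10, S5=9.
Low regrets: 0, 4, 2, 2, 5 → max 5
Moderate regrets: 3, 6, 2, 0, 3 → max 6
High regrets: 4, 0, 0, 5, 0 → max 5
VeryHigh regrets: 2, 1, 2, 0, 2 → max 2
Smallest max regret = 2 → VeryHigh.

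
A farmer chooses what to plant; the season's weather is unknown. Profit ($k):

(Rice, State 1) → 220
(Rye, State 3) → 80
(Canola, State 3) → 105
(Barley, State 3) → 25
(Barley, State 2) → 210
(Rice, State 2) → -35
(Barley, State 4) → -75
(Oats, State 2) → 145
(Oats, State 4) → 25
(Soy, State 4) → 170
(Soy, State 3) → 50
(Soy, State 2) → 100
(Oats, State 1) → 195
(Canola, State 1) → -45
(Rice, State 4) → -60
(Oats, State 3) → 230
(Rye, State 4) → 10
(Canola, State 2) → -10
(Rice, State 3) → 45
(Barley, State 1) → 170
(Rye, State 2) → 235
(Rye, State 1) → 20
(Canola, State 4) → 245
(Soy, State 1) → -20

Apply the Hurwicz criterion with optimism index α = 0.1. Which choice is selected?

Oats

Oats: 0.1·230 + 0.9·25 = 45.5
Rice: 0.1·220 + 0.9·(-60) = -32
Soy: 0.1·170 + 0.9·(-20) = -1
Barley: 0.1·210 + 0.9·(-75) = -46.5
Rye: 0.1·235 + 0.9·10 = 32.5
Canola: 0.1·245 + 0.9·(-45) = -16
Highest Hurwicz score = 45.5 → Oats.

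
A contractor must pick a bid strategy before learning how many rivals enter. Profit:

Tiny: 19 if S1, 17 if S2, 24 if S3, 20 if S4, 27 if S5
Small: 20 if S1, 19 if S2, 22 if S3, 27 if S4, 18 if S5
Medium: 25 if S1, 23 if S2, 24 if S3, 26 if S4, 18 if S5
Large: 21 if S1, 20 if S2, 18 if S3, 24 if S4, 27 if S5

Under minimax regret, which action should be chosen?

Column bests: S1=25, S2=23, S3=24, S4=27, S5=27.
Tiny regrets: 6, 6, 0, 7, 0 → max 7
Small regrets: 5, 4, 2, 0, 9 → max 9
Medium regrets: 0, 0, 0, 1, 9 → max 9
Large regrets: 4, 3, 6, 3, 0 → max 6
Smallest max regret = 6 → Large.

Large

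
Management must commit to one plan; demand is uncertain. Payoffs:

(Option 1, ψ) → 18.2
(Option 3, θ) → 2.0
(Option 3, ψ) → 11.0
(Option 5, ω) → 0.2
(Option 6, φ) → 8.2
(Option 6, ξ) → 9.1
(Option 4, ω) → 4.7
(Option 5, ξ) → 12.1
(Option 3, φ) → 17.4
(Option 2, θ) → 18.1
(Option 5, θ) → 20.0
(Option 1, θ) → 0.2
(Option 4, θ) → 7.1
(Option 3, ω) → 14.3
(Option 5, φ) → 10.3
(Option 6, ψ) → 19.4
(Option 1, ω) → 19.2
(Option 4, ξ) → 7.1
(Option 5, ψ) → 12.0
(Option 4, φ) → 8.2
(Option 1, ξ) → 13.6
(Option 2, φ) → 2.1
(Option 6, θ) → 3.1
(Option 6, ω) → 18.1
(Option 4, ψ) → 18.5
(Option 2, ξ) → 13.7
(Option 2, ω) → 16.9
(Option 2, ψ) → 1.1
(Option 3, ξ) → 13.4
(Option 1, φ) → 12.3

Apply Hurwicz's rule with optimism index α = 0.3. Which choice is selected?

Option 1: 0.3·19.2 + 0.7·0.2 = 5.9
Option 2: 0.3·18.1 + 0.7·1.1 = 6.2
Option 3: 0.3·17.4 + 0.7·2.0 = 6.62
Option 4: 0.3·18.5 + 0.7·4.7 = 8.84
Option 5: 0.3·20.0 + 0.7·0.2 = 6.14
Option 6: 0.3·19.4 + 0.7·3.1 = 7.99
Highest Hurwicz score = 8.84 → Option 4.

Option 4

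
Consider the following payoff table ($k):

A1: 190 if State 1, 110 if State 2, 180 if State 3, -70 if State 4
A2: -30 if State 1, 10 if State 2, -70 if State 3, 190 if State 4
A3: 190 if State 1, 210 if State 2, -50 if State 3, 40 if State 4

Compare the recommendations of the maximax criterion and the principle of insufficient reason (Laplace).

Row maxima: A1=190, A2=190, A3=210
Best best-case = 210 → A3.
Row averages: A1=102.5, A2=25, A3=97.5
Highest average = 102.5 → A1.

maximax → A3; laplace → A1 (disagree)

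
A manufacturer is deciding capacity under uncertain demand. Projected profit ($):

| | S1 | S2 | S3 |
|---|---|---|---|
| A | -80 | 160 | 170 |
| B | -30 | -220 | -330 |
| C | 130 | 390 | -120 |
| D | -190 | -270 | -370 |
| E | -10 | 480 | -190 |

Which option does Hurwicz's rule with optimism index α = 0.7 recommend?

A: 0.7·170 + 0.3·(-80) = 95
B: 0.7·(-30) + 0.3·(-330) = -120
C: 0.7·390 + 0.3·(-120) = 237
D: 0.7·(-190) + 0.3·(-370) = -244
E: 0.7·480 + 0.3·(-190) = 279
Highest Hurwicz score = 279 → E.

E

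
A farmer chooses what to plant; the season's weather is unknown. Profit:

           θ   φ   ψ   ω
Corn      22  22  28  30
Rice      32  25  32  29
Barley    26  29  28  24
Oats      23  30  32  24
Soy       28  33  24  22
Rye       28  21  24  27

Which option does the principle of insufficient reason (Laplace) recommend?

Rice

Row averages: Corn=25.5, Rice=29.5, Barley=26.75, Oats=27.25, Soy=26.75, Rye=25
Highest average = 29.5 → Rice.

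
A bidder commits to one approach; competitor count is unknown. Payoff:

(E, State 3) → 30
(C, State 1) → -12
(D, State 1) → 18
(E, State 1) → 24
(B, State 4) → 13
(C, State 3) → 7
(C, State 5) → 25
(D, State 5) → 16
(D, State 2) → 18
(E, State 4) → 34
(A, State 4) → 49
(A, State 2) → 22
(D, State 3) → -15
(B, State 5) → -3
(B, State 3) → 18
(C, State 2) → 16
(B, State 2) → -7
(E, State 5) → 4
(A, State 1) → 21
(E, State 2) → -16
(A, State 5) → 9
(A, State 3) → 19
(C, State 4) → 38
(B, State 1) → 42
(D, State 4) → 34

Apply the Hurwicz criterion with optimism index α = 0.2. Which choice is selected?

A: 0.2·49 + 0.8·9 = 17
B: 0.2·42 + 0.8·(-7) = 2.8
C: 0.2·38 + 0.8·(-12) = -2
D: 0.2·34 + 0.8·(-15) = -5.2
E: 0.2·34 + 0.8·(-16) = -6
Highest Hurwicz score = 17 → A.

A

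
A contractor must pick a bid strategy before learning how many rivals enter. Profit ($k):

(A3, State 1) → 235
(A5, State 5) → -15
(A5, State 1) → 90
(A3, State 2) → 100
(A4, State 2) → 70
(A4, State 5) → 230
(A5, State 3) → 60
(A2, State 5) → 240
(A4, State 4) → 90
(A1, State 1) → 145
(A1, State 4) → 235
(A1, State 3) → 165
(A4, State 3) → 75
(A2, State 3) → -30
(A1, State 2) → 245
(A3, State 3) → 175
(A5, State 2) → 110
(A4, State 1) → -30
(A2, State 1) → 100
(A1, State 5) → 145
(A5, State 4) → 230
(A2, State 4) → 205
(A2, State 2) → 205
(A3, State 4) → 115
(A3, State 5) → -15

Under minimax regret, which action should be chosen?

Column bests: State 1=235, State 2=245, State 3=175, State 4=235, State 5=240.
A1 regrets: 90, 0, 10, 0, 95 → max 95
A2 regrets: 135, 40, 205, 30, 0 → max 205
A3 regrets: 0, 145, 0, 120, 255 → max 255
A4 regrets: 265, 175, 100, 145, 10 → max 265
A5 regrets: 145, 135, 115, 5, 255 → max 255
Smallest max regret = 95 → A1.

A1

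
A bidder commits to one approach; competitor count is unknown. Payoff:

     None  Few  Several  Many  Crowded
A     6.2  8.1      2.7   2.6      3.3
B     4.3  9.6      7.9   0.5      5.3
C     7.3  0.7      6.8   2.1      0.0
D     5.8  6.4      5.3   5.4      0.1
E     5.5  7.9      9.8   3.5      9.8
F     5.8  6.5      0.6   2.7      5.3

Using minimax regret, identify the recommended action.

E

Column bests: None=7.3, Few=9.6, Several=9.8, Many=5.4, Crowded=9.8.
A regrets: 1.1, 1.5, 7.1, 2.8, 6.5 → max 7.1
B regrets: 3.0, 0.0, 1.9, 4.9, 4.5 → max 4.9
C regrets: 0.0, 8.9, 3.0, 3.3, 9.8 → max 9.8
D regrets: 1.5, 3.2, 4.5, 0.0, 9.7 → max 9.7
E regrets: 1.8, 1.7, 0.0, 1.9, 0.0 → max 1.9
F regrets: 1.5, 3.1, 9.2, 2.7, 4.5 → max 9.2
Smallest max regret = 1.9 → E.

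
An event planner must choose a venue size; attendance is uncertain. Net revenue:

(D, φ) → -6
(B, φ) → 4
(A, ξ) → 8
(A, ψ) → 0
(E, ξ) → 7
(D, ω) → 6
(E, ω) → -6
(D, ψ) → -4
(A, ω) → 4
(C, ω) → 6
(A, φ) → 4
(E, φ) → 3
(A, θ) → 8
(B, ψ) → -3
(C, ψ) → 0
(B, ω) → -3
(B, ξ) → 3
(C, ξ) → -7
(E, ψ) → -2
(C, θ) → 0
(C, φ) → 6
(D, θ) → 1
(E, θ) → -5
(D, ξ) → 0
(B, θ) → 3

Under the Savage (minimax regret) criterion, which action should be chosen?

Column bests: θ=8, φ=6, ψ=0, ω=6, ξ=8.
A regrets: 0, 2, 0, 2, 0 → max 2
B regrets: 5, 2, 3, 9, 5 → max 9
C regrets: 8, 0, 0, 0, 15 → max 15
D regrets: 7, 12, 4, 0, 8 → max 12
E regrets: 13, 3, 2, 12, 1 → max 13
Smallest max regret = 2 → A.

A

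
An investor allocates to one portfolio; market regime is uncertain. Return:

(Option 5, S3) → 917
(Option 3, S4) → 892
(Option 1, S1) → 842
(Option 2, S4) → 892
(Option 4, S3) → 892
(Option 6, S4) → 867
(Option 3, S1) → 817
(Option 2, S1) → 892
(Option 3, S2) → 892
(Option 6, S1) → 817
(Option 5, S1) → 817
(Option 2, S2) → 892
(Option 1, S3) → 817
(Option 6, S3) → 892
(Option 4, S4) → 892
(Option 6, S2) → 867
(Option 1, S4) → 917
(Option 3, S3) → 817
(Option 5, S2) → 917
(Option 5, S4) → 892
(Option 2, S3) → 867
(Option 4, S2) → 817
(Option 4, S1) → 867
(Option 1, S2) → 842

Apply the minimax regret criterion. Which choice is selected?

Column bests: S1=892, S2=917, S3=917, S4=917.
Option 1 regrets: 50, 75, 100, 0 → max 100
Option 2 regrets: 0, 25, 50, 25 → max 50
Option 3 regrets: 75, 25, 100, 25 → max 100
Option 4 regrets: 25, 100, 25, 25 → max 100
Option 5 regrets: 75, 0, 0, 25 → max 75
Option 6 regrets: 75, 50, 25, 50 → max 75
Smallest max regret = 50 → Option 2.

Option 2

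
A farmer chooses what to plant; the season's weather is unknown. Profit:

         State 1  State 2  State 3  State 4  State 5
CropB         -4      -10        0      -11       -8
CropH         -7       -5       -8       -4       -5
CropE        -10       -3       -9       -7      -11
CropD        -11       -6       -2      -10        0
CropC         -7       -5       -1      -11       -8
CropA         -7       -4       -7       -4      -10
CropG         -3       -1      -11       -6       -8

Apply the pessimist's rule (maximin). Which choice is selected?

Row minima: CropB=-11, CropH=-8, CropE=-11, CropD=-11, CropC=-11, CropA=-10, CropG=-11
Best worst-case = -8 → CropH.

CropH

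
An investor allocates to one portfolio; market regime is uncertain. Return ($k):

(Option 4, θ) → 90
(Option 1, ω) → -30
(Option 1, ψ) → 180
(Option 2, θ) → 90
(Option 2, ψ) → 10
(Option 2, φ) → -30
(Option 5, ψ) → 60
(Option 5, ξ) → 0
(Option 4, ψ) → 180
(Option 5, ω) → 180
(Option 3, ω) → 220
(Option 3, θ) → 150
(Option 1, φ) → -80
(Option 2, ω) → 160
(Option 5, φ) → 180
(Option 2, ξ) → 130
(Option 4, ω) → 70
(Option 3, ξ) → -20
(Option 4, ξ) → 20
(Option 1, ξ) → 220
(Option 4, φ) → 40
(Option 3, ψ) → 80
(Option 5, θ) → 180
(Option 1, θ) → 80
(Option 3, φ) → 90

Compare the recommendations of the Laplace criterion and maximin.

Row averages: Option 1=74, Option 2=72, Option 3=104, Option 4=80, Option 5=120
Highest average = 120 → Option 5.
Row minima: Option 1=-80, Option 2=-30, Option 3=-20, Option 4=20, Option 5=0
Best worst-case = 20 → Option 4.

laplace → Option 5; maximin → Option 4 (disagree)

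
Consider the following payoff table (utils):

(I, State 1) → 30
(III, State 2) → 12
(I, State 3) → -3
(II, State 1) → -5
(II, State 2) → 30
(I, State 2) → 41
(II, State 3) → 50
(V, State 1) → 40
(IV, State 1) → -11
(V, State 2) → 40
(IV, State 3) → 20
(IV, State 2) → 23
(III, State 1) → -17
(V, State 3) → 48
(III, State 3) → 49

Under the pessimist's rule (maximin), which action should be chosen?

Row minima: I=-3, II=-5, III=-17, IV=-11, V=40
Best worst-case = 40 → V.

V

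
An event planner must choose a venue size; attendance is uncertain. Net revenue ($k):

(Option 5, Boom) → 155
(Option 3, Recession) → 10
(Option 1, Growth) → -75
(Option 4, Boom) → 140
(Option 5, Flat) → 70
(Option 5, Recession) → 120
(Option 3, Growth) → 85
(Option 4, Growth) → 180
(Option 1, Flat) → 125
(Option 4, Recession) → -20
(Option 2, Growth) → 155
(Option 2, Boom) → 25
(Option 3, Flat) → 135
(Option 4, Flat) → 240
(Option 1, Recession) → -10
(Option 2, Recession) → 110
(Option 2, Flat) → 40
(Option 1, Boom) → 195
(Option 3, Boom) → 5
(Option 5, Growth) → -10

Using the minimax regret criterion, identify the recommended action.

Column bests: Recession=120, Flat=240, Growth=180, Boom=195.
Option 1 regrets: 130, 115, 255, 0 → max 255
Option 2 regrets: 10, 200, 25, 170 → max 200
Option 3 regrets: 110, 105, 95, 190 → max 190
Option 4 regrets: 140, 0, 0, 55 → max 140
Option 5 regrets: 0, 170, 190, 40 → max 190
Smallest max regret = 140 → Option 4.

Option 4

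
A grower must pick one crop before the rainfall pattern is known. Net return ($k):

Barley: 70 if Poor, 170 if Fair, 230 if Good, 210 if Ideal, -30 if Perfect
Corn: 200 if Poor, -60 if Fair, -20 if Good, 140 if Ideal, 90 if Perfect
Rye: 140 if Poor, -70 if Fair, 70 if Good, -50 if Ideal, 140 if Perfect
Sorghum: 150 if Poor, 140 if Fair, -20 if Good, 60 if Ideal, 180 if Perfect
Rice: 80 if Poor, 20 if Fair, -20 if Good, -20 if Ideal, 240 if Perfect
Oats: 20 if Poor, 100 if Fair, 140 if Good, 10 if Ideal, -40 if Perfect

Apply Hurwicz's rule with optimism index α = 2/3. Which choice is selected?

Rice

Barley: 2/3·230 + 1/3·(-30) = 430/3
Corn: 2/3·200 + 1/3·(-60) = 340/3
Rye: 2/3·140 + 1/3·(-70) = 70
Sorghum: 2/3·180 + 1/3·(-20) = 340/3
Rice: 2/3·240 + 1/3·(-20) = 460/3
Oats: 2/3·140 + 1/3·(-40) = 80
Highest Hurwicz score = 460/3 → Rice.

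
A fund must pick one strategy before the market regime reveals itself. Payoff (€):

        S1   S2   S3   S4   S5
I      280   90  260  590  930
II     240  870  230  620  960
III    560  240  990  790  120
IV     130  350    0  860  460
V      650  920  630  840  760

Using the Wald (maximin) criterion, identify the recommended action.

V

Row minima: I=90, II=230, III=120, IV=0, V=630
Best worst-case = 630 → V.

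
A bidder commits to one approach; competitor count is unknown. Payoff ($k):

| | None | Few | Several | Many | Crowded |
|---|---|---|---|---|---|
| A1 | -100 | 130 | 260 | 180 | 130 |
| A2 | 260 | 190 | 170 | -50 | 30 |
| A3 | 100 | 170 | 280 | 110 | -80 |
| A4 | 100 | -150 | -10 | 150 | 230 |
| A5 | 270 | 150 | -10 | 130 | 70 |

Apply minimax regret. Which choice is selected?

A2

Column bests: None=270, Few=190, Several=280, Many=180, Crowded=230.
A1 regrets: 370, 60, 20, 0, 100 → max 370
A2 regrets: 10, 0, 110, 230, 200 → max 230
A3 regrets: 170, 20, 0, 70, 310 → max 310
A4 regrets: 170, 340, 290, 30, 0 → max 340
A5 regrets: 0, 40, 290, 50, 160 → max 290
Smallest max regret = 230 → A2.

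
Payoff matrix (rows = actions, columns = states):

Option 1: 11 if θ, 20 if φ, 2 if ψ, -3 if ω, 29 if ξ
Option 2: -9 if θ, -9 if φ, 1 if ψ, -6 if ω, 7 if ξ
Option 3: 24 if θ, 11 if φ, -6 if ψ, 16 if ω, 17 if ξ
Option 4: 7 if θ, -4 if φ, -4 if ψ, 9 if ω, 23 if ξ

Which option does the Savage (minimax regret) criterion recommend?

Column bests: θ=24, φ=20, ψ=2, ω=16, ξ=29.
Option 1 regrets: 13, 0, 0, 19, 0 → max 19
Option 2 regrets: 33, 29, 1, 22, 22 → max 33
Option 3 regrets: 0, 9, 8, 0, 12 → max 12
Option 4 regrets: 17, 24, 6, 7, 6 → max 24
Smallest max regret = 12 → Option 3.

Option 3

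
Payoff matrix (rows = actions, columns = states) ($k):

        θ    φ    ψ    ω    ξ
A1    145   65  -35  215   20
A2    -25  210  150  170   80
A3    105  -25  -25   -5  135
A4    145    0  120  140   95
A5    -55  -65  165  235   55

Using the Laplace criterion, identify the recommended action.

Row averages: A1=82, A2=117, A3=37, A4=100, A5=67
Highest average = 117 → A2.

A2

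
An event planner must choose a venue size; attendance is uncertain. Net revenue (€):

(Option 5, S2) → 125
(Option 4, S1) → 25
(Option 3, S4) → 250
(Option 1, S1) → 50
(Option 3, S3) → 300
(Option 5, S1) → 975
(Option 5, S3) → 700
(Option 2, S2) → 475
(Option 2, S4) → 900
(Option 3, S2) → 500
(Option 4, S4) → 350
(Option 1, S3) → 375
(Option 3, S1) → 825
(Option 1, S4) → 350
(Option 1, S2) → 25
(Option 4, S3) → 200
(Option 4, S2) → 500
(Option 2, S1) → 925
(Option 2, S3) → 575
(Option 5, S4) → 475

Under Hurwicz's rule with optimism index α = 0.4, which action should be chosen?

Option 2

Option 1: 0.4·375 + 0.6·25 = 165
Option 2: 0.4·925 + 0.6·475 = 655
Option 3: 0.4·825 + 0.6·250 = 480
Option 4: 0.4·500 + 0.6·25 = 215
Option 5: 0.4·975 + 0.6·125 = 465
Highest Hurwicz score = 655 → Option 2.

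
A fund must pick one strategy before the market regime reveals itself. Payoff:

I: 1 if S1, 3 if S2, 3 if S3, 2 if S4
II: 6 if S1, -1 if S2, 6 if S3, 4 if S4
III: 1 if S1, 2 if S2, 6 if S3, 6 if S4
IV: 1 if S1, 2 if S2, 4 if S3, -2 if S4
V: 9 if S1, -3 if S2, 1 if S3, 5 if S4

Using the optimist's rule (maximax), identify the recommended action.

V

Row maxima: I=3, II=6, III=6, IV=4, V=9
Best best-case = 9 → V.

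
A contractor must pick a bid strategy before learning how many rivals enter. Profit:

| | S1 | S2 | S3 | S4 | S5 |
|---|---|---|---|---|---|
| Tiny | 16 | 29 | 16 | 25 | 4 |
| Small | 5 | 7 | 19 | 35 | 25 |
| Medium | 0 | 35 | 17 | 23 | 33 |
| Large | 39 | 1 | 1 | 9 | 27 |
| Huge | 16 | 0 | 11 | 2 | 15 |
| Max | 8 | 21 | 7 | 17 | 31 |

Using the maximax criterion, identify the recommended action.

Large

Row maxima: Tiny=29, Small=35, Medium=35, Large=39, Huge=16, Max=31
Best best-case = 39 → Large.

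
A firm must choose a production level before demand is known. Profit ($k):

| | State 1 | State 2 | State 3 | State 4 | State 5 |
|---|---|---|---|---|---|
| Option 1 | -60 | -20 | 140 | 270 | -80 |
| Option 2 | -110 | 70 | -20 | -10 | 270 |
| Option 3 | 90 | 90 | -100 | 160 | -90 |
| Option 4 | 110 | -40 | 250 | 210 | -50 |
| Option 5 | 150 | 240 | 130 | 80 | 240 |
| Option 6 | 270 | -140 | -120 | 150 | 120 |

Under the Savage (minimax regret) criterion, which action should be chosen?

Column bests: State 1=270, State 2=240, State 3=250, State 4=270, State 5=270.
Option 1 regrets: 330, 260, 110, 0, 350 → max 350
Option 2 regrets: 380, 170, 270, 280, 0 → max 380
Option 3 regrets: 180, 150, 350, 110, 360 → max 360
Option 4 regrets: 160, 280, 0, 60, 320 → max 320
Option 5 regrets: 120, 0, 120, 190, 30 → max 190
Option 6 regrets: 0, 380, 370, 120, 150 → max 380
Smallest max regret = 190 → Option 5.

Option 5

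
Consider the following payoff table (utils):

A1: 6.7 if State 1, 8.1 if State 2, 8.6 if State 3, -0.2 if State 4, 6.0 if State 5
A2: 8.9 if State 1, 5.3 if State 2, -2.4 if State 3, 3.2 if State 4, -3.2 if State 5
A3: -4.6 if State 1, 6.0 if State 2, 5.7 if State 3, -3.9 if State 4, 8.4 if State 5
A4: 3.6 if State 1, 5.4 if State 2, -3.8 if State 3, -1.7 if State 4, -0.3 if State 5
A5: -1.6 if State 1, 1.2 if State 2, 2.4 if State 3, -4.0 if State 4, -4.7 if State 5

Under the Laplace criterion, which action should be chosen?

Row averages: A1=5.84, A2=2.36, A3=2.32, A4=0.64, A5=-1.34
Highest average = 5.84 → A1.

A1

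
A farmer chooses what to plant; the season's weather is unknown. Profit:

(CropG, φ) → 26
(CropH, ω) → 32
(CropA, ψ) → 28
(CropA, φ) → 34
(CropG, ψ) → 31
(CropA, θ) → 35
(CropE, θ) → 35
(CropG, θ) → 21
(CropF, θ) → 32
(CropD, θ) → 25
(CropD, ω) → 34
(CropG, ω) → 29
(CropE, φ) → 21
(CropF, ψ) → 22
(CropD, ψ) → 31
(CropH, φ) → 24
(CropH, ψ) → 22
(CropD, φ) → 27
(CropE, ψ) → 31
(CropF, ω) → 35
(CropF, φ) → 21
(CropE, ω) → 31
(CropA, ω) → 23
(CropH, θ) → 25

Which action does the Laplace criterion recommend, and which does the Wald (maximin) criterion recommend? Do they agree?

laplace → CropA; maximin → CropD (disagree)

Row averages: CropD=29.25, CropE=29.5, CropF=27.5, CropA=30, CropH=25.75, CropG=26.75
Highest average = 30 → CropA.
Row minima: CropD=25, CropE=21, CropF=21, CropA=23, CropH=22, CropG=21
Best worst-case = 25 → CropD.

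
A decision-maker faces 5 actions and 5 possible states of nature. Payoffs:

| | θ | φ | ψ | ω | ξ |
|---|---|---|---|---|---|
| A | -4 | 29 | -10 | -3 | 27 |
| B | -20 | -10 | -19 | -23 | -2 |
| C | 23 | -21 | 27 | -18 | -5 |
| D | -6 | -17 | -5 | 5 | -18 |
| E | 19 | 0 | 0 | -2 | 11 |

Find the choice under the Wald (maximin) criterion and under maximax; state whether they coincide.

Row minima: A=-10, B=-23, C=-21, D=-18, E=-2
Best worst-case = -2 → E.
Row maxima: A=29, B=-2, C=27, D=5, E=19
Best best-case = 29 → A.

maximin → E; maximax → A (disagree)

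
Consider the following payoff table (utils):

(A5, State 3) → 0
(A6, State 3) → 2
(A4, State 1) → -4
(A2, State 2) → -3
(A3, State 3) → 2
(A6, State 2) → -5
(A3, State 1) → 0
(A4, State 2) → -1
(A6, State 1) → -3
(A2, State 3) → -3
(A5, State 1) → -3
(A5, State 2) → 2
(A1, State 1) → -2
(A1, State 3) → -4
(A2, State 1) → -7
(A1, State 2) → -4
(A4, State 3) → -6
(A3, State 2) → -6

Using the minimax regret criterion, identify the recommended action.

Column bests: State 1=0, State 2=2, State 3=2.
A1 regrets: 2, 6, 6 → max 6
A2 regrets: 7, 5, 5 → max 7
A3 regrets: 0, 8, 0 → max 8
A4 regrets: 4, 3, 8 → max 8
A5 regrets: 3, 0, 2 → max 3
A6 regrets: 3, 7, 0 → max 7
Smallest max regret = 3 → A5.

A5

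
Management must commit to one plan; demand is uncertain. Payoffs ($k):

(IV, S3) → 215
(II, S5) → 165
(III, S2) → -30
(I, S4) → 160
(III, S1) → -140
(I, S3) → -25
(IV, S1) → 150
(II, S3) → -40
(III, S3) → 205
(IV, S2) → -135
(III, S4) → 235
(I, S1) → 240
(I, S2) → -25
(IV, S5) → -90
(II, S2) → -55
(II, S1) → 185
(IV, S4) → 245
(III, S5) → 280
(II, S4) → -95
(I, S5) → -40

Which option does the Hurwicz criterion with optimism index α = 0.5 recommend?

I: 0.5·240 + 0.5·(-40) = 100
II: 0.5·185 + 0.5·(-95) = 45
III: 0.5·280 + 0.5·(-140) = 70
IV: 0.5·245 + 0.5·(-135) = 55
Highest Hurwicz score = 100 → I.

I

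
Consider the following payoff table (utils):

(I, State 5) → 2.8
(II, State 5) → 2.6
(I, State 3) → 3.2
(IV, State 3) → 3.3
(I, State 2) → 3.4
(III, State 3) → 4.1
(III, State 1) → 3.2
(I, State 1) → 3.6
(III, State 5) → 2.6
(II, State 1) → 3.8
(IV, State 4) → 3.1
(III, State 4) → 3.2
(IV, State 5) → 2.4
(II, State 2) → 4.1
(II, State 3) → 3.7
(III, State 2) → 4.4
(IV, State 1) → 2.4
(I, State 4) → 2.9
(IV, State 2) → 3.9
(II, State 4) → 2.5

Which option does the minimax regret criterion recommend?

Column bests: State 1=3.8, State 2=4.4, State 3=4.1, State 4=3.2, State 5=2.8.
I regrets: 0.2, 1.0, 0.9, 0.3, 0.0 → max 1.0
II regrets: 0.0, 0.3, 0.4, 0.7, 0.2 → max 0.7
III regrets: 0.6, 0.0, 0.0, 0.0, 0.2 → max 0.6
IV regrets: 1.4, 0.5, 0.8, 0.1, 0.4 → max 1.4
Smallest max regret = 0.6 → III.

III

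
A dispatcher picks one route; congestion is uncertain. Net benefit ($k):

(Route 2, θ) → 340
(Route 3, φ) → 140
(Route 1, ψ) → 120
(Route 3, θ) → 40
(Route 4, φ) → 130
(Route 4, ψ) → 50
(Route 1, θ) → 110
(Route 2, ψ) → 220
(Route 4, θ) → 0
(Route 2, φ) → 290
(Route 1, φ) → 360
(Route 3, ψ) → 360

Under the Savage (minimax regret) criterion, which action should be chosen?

Route 2

Column bests: θ=340, φ=360, ψ=360.
Route 1 regrets: 230, 0, 240 → max 240
Route 2 regrets: 0, 70, 140 → max 140
Route 3 regrets: 300, 220, 0 → max 300
Route 4 regrets: 340, 230, 310 → max 340
Smallest max regret = 140 → Route 2.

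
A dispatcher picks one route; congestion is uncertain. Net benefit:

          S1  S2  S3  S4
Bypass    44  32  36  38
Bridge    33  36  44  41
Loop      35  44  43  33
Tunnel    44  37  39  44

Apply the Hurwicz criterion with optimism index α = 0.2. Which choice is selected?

Tunnel

Bypass: 0.2·44 + 0.8·32 = 34.4
Bridge: 0.2·44 + 0.8·33 = 35.2
Loop: 0.2·44 + 0.8·33 = 35.2
Tunnel: 0.2·44 + 0.8·37 = 38.4
Highest Hurwicz score = 38.4 → Tunnel.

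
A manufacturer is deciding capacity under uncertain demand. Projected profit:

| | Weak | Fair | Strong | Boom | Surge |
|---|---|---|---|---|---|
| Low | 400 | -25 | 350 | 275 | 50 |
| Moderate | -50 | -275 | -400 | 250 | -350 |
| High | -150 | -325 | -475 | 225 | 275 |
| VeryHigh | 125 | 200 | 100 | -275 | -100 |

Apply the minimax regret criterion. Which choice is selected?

Column bests: Weak=400, Fair=200, Strong=350, Boom=275, Surge=275.
Low regrets: 0, 225, 0, 0, 225 → max 225
Moderate regrets: 450, 475, 750, 25, 625 → max 750
High regrets: 550, 525, 825, 50, 0 → max 825
VeryHigh regrets: 275, 0, 250, 550, 375 → max 550
Smallest max regret = 225 → Low.

Low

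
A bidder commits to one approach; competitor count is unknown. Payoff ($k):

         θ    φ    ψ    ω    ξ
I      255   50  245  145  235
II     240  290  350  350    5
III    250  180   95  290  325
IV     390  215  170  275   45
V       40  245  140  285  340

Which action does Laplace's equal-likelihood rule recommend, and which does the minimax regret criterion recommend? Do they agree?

laplace → II; minimax regret → I (disagree)

Row averages: I=186, II=247, III=228, IV=219, V=210
Highest average = 247 → II.
Column bests: θ=390, φ=290, ψ=350, ω=350, ξ=340.
I regrets: 135, 240, 105, 205, 105 → max 240
II regrets: 150, 0, 0, 0, 335 → max 335
III regrets: 140, 110, 255, 60, 15 → max 255
IV regrets: 0, 75, 180, 75, 295 → max 295
V regrets: 350, 45, 210, 65, 0 → max 350
Smallest max regret = 240 → I.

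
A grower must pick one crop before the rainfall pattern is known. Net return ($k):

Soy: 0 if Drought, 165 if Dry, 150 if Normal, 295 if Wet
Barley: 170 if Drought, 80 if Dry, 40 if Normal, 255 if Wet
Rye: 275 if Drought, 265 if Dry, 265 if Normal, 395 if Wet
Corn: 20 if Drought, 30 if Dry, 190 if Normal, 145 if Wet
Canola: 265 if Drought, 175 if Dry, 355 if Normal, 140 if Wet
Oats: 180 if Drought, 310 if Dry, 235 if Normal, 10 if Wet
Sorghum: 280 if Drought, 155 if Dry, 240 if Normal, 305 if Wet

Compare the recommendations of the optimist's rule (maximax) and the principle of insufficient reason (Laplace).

Row maxima: Soy=295, Barley=255, Rye=395, Corn=190, Canola=355, Oats=310, Sorghum=305
Best best-case = 395 → Rye.
Row averages: Soy=152.5, Barley=136.25, Rye=300, Corn=96.25, Canola=233.75, Oats=183.75, Sorghum=245
Highest average = 300 → Rye.

maximax → Rye; laplace → Rye (agree)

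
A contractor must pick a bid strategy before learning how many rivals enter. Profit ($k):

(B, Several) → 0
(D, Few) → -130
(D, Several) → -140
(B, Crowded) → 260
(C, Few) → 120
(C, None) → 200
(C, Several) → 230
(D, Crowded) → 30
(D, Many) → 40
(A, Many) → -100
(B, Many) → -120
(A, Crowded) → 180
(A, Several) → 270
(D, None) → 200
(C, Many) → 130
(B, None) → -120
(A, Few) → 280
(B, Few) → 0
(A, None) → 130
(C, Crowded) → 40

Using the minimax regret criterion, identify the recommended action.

C

Column bests: None=200, Few=280, Several=270, Many=130, Crowded=260.
A regrets: 70, 0, 0, 230, 80 → max 230
B regrets: 320, 280, 270, 250, 0 → max 320
C regrets: 0, 160, 40, 0, 220 → max 220
D regrets: 0, 410, 410, 90, 230 → max 410
Smallest max regret = 220 → C.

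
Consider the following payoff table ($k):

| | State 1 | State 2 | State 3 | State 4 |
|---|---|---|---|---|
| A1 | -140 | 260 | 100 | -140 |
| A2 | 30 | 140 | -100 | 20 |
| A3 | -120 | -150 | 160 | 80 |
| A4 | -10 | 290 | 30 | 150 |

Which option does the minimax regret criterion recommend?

Column bests: State 1=30, State 2=290, State 3=160, State 4=150.
A1 regrets: 170, 30, 60, 290 → max 290
A2 regrets: 0, 150, 260, 130 → max 260
A3 regrets: 150, 440, 0, 70 → max 440
A4 regrets: 40, 0, 130, 0 → max 130
Smallest max regret = 130 → A4.

A4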